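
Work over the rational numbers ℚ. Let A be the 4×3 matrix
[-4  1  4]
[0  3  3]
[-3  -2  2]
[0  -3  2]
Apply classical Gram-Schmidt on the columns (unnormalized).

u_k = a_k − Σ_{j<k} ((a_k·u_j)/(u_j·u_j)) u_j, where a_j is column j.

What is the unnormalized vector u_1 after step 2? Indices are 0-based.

Step 1: u_0 = a_0 = (-4, 0, -3, 0).
Step 2: u_1 = a_1 − (2/25)·u_0 = (33/25, 3, -44/25, -3).

u_1 = (33/25, 3, -44/25, -3)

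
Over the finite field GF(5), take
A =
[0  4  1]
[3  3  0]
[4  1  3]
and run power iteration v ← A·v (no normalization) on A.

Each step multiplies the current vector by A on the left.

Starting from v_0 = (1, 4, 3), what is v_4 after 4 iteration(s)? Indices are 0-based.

v_0 = (1, 4, 3).
v_1 = A·v_0 = (4, 0, 2).
v_2 = A·v_1 = (2, 2, 2).
v_3 = A·v_2 = (0, 2, 1).
v_4 = A·v_3 = (4, 1, 0).

v_4 = (4, 1, 0)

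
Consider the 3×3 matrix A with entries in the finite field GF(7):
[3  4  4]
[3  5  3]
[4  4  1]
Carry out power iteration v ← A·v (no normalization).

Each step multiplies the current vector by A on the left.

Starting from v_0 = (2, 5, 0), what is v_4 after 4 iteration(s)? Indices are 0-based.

v_0 = (2, 5, 0).
v_1 = A·v_0 = (5, 3, 0).
v_2 = A·v_1 = (6, 2, 4).
v_3 = A·v_2 = (0, 5, 1).
v_4 = A·v_3 = (3, 0, 0).

v_4 = (3, 0, 0)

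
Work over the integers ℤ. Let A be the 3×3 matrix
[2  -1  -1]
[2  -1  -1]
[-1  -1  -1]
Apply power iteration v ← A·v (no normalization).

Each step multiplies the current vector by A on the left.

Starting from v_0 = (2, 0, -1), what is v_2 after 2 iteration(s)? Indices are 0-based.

v_2 = (6, 6, -9)

v_0 = (2, 0, -1).
v_1 = A·v_0 = (5, 5, -1).
v_2 = A·v_1 = (6, 6, -9).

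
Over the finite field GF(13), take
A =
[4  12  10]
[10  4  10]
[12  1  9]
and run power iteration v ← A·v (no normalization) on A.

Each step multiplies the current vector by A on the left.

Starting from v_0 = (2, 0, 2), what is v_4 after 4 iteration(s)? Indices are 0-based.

v_0 = (2, 0, 2).
v_1 = A·v_0 = (2, 1, 3).
v_2 = A·v_1 = (11, 2, 0).
v_3 = A·v_2 = (3, 1, 4).
v_4 = A·v_3 = (12, 9, 8).

v_4 = (12, 9, 8)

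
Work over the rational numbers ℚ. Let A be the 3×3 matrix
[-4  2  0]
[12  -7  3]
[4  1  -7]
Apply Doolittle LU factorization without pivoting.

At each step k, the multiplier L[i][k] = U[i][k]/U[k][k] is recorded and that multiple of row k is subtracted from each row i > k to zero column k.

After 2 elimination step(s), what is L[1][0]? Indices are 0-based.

[col 0] pivot -4
  R1 -= -3*R0 → (0, -1, 3)  (L[1][0] := -3)
  R2 -= -1*R0 → (0, 3, -7)  (L[2][0] := -1)
[col 1] pivot -1
  R2 -= -3*R1 → (0, 0, 2)  (L[2][1] := -3)

L[1][0] = -3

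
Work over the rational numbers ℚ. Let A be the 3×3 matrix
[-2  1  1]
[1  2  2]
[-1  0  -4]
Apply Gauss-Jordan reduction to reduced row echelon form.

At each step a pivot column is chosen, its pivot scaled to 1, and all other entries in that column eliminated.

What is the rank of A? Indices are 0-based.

[1] R0 /= -2  ⇒  (1, -1/2, -1/2)
     R1 -= 1·R0  ⇒  (0, 5/2, 5/2)
     R2 -= -1·R0  ⇒  (0, -1/2, -9/2)
[2] R1 /= 5/2  ⇒  (0, 1, 1)
     R0 -= -1/2·R1  ⇒  (1, 0, 0)
     R2 -= -1/2·R1  ⇒  (0, 0, -4)
[3] R2 /= -4  ⇒  (0, 0, 1)
     R1 -= 1·R2  ⇒  (0, 1, 0)

rank = 3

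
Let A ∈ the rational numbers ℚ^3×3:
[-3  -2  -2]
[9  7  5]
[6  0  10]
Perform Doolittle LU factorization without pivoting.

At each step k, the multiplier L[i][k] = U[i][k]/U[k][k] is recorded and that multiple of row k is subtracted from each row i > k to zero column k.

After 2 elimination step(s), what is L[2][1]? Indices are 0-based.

Step 1: pivot at (0,0) is -3.
  row1 ← row1 − (-3)·row0  ⇒  L[1][0]=-3, U row1=(0, 1, -1)
  row2 ← row2 − (-2)·row0  ⇒  L[2][0]=-2, U row2=(0, -4, 6)
Step 2: pivot at (1,1) is 1.
  row2 ← row2 − (-4)·row1  ⇒  L[2][1]=-4, U row2=(0, 0, 2)

L[2][1] = -4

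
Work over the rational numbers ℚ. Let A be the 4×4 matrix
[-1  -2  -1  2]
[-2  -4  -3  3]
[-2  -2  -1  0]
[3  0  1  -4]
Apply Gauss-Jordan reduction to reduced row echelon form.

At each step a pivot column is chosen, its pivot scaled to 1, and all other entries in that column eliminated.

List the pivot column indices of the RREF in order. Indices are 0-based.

pivot(0,0)=-1: scale R0 → (1, 2, 1, -2)
  clear (1,0): R1 −= (-2)R0 → (0, 0, -1, -1)
  clear (2,0): R2 −= (-2)R0 → (0, 2, 1, -4)
  clear (3,0): R3 −= (3)R0 → (0, -6, -2, 2)
pivot(1,1): swap R1↔R2
pivot(1,1)=2: scale R1 → (0, 1, 1/2, -2)
  clear (0,1): R0 −= (2)R1 → (1, 0, 0, 2)
  clear (3,1): R3 −= (-6)R1 → (0, 0, 1, -10)
pivot(2,2)=-1: scale R2 → (0, 0, 1, 1)
  clear (1,2): R1 −= (1/2)R2 → (0, 1, 0, -5/2)
  clear (3,2): R3 −= (1)R2 → (0, 0, 0, -11)
pivot(3,3)=-11: scale R3 → (0, 0, 0, 1)
  clear (0,3): R0 −= (2)R3 → (1, 0, 0, 0)
  clear (1,3): R1 −= (-5/2)R3 → (0, 1, 0, 0)
  clear (2,3): R2 −= (1)R3 → (0, 0, 1, 0)

pivot columns: 0, 1, 2, 3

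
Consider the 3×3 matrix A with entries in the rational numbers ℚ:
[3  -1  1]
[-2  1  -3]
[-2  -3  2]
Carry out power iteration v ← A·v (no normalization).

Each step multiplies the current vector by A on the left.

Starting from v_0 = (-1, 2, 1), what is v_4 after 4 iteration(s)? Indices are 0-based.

v_0 = (-1, 2, 1).
v_1 = A·v_0 = (-4, 1, -2).
v_2 = A·v_1 = (-15, 15, 1).
v_3 = A·v_2 = (-59, 42, -13).
v_4 = A·v_3 = (-232, 199, -34).

v_4 = (-232, 199, -34)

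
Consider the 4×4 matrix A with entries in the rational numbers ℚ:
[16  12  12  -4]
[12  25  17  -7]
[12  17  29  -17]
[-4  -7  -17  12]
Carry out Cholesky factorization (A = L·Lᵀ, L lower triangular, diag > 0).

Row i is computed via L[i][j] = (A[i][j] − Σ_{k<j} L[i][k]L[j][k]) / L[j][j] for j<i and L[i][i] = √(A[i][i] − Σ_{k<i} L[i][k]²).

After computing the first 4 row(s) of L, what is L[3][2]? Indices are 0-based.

Step 1: L[0][0] = √(16) = 4.
  L[1][0] = (12) / L[0][0] = 3.
Step 2: L[1][1] = √(16) = 4.
  L[2][0] = (12) / L[0][0] = 3.
  L[2][1] = (8) / L[1][1] = 2.
Step 3: L[2][2] = √(16) = 4.
  L[3][0] = (-4) / L[0][0] = -1.
  L[3][1] = (-4) / L[1][1] = -1.
  L[3][2] = (-12) / L[2][2] = -3.
Step 4: L[3][3] = √(1) = 1.

L[3][2] = -3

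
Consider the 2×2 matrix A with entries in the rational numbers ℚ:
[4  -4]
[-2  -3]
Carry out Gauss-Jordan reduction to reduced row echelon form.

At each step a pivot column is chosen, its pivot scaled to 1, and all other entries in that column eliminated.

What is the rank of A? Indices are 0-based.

pivot(0,0)=4: scale R0 → (1, -1)
  clear (1,0): R1 −= (-2)R0 → (0, -5)
pivot(1,1)=-5: scale R1 → (0, 1)
  clear (0,1): R0 −= (-1)R1 → (1, 0)

rank = 2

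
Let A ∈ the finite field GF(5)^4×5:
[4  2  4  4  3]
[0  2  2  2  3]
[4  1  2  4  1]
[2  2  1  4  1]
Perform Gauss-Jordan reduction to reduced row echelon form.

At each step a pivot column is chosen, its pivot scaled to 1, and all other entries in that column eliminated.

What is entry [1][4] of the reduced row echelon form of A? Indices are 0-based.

pivot(0,0)=4: scale R0 → (1, 3, 1, 1, 2)
  clear (2,0): R2 −= (4)R0 → (0, 4, 3, 0, 3)
  clear (3,0): R3 −= (2)R0 → (0, 1, 4, 2, 2)
pivot(1,1)=2: scale R1 → (0, 1, 1, 1, 4)
  clear (0,1): R0 −= (3)R1 → (1, 0, 3, 3, 0)
  clear (2,1): R2 −= (4)R1 → (0, 0, 4, 1, 2)
  clear (3,1): R3 −= (1)R1 → (0, 0, 3, 1, 3)
pivot(2,2)=4: scale R2 → (0, 0, 1, 4, 3)
  clear (0,2): R0 −= (3)R2 → (1, 0, 0, 1, 1)
  clear (1,2): R1 −= (1)R2 → (0, 1, 0, 2, 1)
  clear (3,2): R3 −= (3)R2 → (0, 0, 0, 4, 4)
pivot(3,3)=4: scale R3 → (0, 0, 0, 1, 1)
  clear (0,3): R0 −= (1)R3 → (1, 0, 0, 0, 0)
  clear (1,3): R1 −= (2)R3 → (0, 1, 0, 0, 4)
  clear (2,3): R2 −= (4)R3 → (0, 0, 1, 0, 4)

M[1][4] = 4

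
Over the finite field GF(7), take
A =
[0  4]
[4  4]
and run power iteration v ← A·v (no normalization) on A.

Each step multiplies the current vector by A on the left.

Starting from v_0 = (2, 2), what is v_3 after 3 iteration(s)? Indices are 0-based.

v_3 = (6, 3)

v_0 = (2, 2).
v_1 = A·v_0 = (1, 2).
v_2 = A·v_1 = (1, 5).
v_3 = A·v_2 = (6, 3).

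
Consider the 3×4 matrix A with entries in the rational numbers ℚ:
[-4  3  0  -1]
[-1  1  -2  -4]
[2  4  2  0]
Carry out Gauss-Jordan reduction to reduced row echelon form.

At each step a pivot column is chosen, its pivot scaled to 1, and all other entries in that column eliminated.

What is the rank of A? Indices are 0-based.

step 1: normalize row 0 (÷-4) = (1, -3/4, 0, 1/4)
  row 1: subtract -1×row0 = (0, 1/4, -2, -15/4)
  row 2: subtract 2×row0 = (0, 11/2, 2, -1/2)
step 2: normalize row 1 (÷1/4) = (0, 1, -8, -15)
  row 0: subtract -3/4×row1 = (1, 0, -6, -11)
  row 2: subtract 11/2×row1 = (0, 0, 46, 82)
step 3: normalize row 2 (÷46) = (0, 0, 1, 41/23)
  row 0: subtract -6×row2 = (1, 0, 0, -7/23)
  row 1: subtract -8×row2 = (0, 1, 0, -17/23)

rank = 3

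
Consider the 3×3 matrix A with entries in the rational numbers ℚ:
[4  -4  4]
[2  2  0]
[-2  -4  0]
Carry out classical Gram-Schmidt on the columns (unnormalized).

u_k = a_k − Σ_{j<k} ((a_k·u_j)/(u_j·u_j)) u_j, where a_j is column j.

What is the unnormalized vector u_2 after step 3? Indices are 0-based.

Step 1: u_0 = a_0 = (4, 2, -2).
Step 2: u_1 = a_1 − (-1/6)·u_0 = (-10/3, 7/3, -13/3).
Step 3: u_2 = a_2 − (2/3)·u_0 − (-20/53)·u_1 = (4/53, -24/53, -16/53).

u_2 = (4/53, -24/53, -16/53)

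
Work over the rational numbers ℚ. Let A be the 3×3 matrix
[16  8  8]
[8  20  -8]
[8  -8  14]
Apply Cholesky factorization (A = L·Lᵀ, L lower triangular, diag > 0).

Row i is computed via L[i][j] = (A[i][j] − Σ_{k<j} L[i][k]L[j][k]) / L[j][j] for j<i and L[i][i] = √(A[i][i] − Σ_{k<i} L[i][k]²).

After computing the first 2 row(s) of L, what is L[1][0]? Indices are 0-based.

L[1][0] = 2

Step 1: L[0][0] = √(16) = 4.
  L[1][0] = (8) / L[0][0] = 2.
Step 2: L[1][1] = √(16) = 4.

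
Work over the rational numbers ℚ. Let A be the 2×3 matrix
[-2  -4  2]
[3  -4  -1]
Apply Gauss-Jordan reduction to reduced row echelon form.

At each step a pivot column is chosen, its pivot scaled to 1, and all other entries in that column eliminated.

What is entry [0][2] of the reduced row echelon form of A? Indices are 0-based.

[1] R0 /= -2  ⇒  (1, 2, -1)
     R1 -= 3·R0  ⇒  (0, -10, 2)
[2] R1 /= -10  ⇒  (0, 1, -1/5)
     R0 -= 2·R1  ⇒  (1, 0, -3/5)

M[0][2] = -3/5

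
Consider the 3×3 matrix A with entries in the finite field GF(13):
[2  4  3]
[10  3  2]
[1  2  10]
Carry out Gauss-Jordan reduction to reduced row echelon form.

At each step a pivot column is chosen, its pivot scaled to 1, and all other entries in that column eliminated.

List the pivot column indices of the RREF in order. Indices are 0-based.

[1] R0 /= 2  ⇒  (1, 2, 8)
     R1 -= 10·R0  ⇒  (0, 9, 0)
     R2 -= 1·R0  ⇒  (0, 0, 2)
[2] R1 /= 9  ⇒  (0, 1, 0)
     R0 -= 2·R1  ⇒  (1, 0, 8)
[3] R2 /= 2  ⇒  (0, 0, 1)
     R0 -= 8·R2  ⇒  (1, 0, 0)

pivot columns: 0, 1, 2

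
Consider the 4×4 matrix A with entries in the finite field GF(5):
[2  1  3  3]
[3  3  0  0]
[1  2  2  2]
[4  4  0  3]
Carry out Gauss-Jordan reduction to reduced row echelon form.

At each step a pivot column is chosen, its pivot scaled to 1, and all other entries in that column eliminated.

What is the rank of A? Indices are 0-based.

rank = 3

[1] R0 /= 2  ⇒  (1, 3, 4, 4)
     R1 -= 3·R0  ⇒  (0, 4, 3, 3)
     R2 -= 1·R0  ⇒  (0, 4, 3, 3)
     R3 -= 4·R0  ⇒  (0, 2, 4, 2)
[2] R1 /= 4  ⇒  (0, 1, 2, 2)
     R0 -= 3·R1  ⇒  (1, 0, 3, 3)
     R2 -= 4·R1  ⇒  (0, 0, 0, 0)
     R3 -= 2·R1  ⇒  (0, 0, 0, 3)
column 2 empty below row 2
[3] R2 <-> R3
[3] R2 /= 3  ⇒  (0, 0, 0, 1)
     R0 -= 3·R2  ⇒  (1, 0, 3, 0)
     R1 -= 2·R2  ⇒  (0, 1, 2, 0)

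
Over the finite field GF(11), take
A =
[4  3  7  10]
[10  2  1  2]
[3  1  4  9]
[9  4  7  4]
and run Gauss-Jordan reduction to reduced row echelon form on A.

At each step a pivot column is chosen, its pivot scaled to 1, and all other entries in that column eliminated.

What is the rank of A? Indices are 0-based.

step 1: normalize row 0 (÷4) = (1, 9, 10, 8)
  row 1: subtract 10×row0 = (0, 0, 0, 10)
  row 2: subtract 3×row0 = (0, 7, 7, 7)
  row 3: subtract 9×row0 = (0, 0, 5, 9)
step 2: exchange rows 1,2
step 2: normalize row 1 (÷7) = (0, 1, 1, 1)
  row 0: subtract 9×row1 = (1, 0, 1, 10)
step 3: exchange rows 2,3
step 3: normalize row 2 (÷5) = (0, 0, 1, 4)
  row 0: subtract 1×row2 = (1, 0, 0, 6)
  row 1: subtract 1×row2 = (0, 1, 0, 8)
step 4: normalize row 3 (÷10) = (0, 0, 0, 1)
  row 0: subtract 6×row3 = (1, 0, 0, 0)
  row 1: subtract 8×row3 = (0, 1, 0, 0)
  row 2: subtract 4×row3 = (0, 0, 1, 0)

rank = 4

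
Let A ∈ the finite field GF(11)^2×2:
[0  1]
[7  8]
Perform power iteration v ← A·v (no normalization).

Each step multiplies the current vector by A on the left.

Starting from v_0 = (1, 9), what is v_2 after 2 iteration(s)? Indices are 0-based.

v_2 = (2, 2)

v_0 = (1, 9).
v_1 = A·v_0 = (9, 2).
v_2 = A·v_1 = (2, 2).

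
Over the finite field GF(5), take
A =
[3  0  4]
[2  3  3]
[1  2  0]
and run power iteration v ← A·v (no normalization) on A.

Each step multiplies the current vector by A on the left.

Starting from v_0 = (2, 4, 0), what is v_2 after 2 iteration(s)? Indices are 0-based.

v_0 = (2, 4, 0).
v_1 = A·v_0 = (1, 1, 0).
v_2 = A·v_1 = (3, 0, 3).

v_2 = (3, 0, 3)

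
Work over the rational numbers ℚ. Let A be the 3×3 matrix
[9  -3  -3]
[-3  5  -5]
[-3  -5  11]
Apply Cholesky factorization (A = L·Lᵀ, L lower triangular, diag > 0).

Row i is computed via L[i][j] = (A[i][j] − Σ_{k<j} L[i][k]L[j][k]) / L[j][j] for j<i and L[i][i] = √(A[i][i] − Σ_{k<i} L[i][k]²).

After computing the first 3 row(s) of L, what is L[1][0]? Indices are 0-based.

L[1][0] = -1

Step 1: L[0][0] = √(9) = 3.
  L[1][0] = (-3) / L[0][0] = -1.
Step 2: L[1][1] = √(4) = 2.
  L[2][0] = (-3) / L[0][0] = -1.
  L[2][1] = (-6) / L[1][1] = -3.
Step 3: L[2][2] = √(1) = 1.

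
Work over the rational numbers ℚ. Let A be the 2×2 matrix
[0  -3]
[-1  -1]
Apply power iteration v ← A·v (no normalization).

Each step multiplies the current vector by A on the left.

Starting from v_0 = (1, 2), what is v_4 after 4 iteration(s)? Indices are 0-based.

v_0 = (1, 2).
v_1 = A·v_0 = (-6, -3).
v_2 = A·v_1 = (9, 9).
v_3 = A·v_2 = (-27, -18).
v_4 = A·v_3 = (54, 45).

v_4 = (54, 45)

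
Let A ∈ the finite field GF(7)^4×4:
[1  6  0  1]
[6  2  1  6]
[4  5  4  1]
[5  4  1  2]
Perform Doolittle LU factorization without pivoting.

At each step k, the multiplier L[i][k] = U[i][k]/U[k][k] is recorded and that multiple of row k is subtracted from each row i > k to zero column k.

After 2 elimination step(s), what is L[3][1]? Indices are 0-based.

[col 0] pivot 1
  R1 -= 6*R0 → (0, 1, 1, 0)  (L[1][0] := 6)
  R2 -= 4*R0 → (0, 2, 4, 4)  (L[2][0] := 4)
  R3 -= 5*R0 → (0, 2, 1, 4)  (L[3][0] := 5)
[col 1] pivot 1
  R2 -= 2*R1 → (0, 0, 2, 4)  (L[2][1] := 2)
  R3 -= 2*R1 → (0, 0, 6, 4)  (L[3][1] := 2)

L[3][1] = 2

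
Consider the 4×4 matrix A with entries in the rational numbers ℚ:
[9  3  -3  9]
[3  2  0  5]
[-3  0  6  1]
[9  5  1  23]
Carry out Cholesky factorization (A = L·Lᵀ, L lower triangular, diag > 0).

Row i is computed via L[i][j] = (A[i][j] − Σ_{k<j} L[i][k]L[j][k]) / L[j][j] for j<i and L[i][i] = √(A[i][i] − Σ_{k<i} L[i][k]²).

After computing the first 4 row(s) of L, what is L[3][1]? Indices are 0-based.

L[3][1] = 2

Step 1: L[0][0] = √(9) = 3.
  L[1][0] = (3) / L[0][0] = 1.
Step 2: L[1][1] = √(1) = 1.
  L[2][0] = (-3) / L[0][0] = -1.
  L[2][1] = (1) / L[1][1] = 1.
Step 3: L[2][2] = √(4) = 2.
  L[3][0] = (9) / L[0][0] = 3.
  L[3][1] = (2) / L[1][1] = 2.
  L[3][2] = (2) / L[2][2] = 1.
Step 4: L[3][3] = √(9) = 3.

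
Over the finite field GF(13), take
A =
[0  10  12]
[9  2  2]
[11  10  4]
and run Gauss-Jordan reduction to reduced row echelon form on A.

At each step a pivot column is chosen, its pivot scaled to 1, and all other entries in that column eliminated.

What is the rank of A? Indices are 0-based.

[1] R0 <-> R1
[1] R0 /= 9  ⇒  (1, 6, 6)
     R2 -= 11·R0  ⇒  (0, 9, 3)
[2] R1 /= 10  ⇒  (0, 1, 9)
     R0 -= 6·R1  ⇒  (1, 0, 4)
     R2 -= 9·R1  ⇒  (0, 0, 0)
column 2 empty below row 2

rank = 2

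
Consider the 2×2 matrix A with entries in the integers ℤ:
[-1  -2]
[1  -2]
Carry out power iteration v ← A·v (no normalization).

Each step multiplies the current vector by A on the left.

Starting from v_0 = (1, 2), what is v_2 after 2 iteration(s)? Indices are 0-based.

v_2 = (11, 1)

v_0 = (1, 2).
v_1 = A·v_0 = (-5, -3).
v_2 = A·v_1 = (11, 1).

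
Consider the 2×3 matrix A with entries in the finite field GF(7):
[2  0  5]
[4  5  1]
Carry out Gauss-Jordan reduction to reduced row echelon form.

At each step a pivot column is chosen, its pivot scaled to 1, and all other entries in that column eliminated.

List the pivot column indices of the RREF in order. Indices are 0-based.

[1] R0 /= 2  ⇒  (1, 0, 6)
     R1 -= 4·R0  ⇒  (0, 5, 5)
[2] R1 /= 5  ⇒  (0, 1, 1)

pivot columns: 0, 1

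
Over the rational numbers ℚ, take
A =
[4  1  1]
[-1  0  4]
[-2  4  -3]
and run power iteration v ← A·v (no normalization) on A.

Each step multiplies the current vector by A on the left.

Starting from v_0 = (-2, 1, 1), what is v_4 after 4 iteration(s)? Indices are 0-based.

v_0 = (-2, 1, 1).
v_1 = A·v_0 = (-6, 6, 5).
v_2 = A·v_1 = (-13, 26, 21).
v_3 = A·v_2 = (-5, 97, 67).
v_4 = A·v_3 = (144, 273, 197).

v_4 = (144, 273, 197)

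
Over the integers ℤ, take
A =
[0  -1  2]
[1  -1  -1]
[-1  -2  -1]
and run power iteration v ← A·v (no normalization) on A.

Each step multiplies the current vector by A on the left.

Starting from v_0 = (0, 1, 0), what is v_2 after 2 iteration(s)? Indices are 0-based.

v_2 = (-3, 2, 5)

v_0 = (0, 1, 0).
v_1 = A·v_0 = (-1, -1, -2).
v_2 = A·v_1 = (-3, 2, 5).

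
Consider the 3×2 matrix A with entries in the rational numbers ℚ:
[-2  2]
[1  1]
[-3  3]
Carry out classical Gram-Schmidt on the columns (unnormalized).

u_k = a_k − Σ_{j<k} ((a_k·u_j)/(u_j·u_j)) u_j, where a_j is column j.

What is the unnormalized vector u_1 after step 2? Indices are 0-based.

Step 1: u_0 = a_0 = (-2, 1, -3).
Step 2: u_1 = a_1 − (-6/7)·u_0 = (2/7, 13/7, 3/7).

u_1 = (2/7, 13/7, 3/7)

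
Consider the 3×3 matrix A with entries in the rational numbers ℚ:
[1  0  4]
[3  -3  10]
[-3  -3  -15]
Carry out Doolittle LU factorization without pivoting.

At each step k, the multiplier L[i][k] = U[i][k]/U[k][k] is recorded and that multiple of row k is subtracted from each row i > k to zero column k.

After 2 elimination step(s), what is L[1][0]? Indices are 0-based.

Step 1: pivot at (0,0) is 1.
  row1 ← row1 − (3)·row0  ⇒  L[1][0]=3, U row1=(0, -3, -2)
  row2 ← row2 − (-3)·row0  ⇒  L[2][0]=-3, U row2=(0, -3, -3)
Step 2: pivot at (1,1) is -3.
  row2 ← row2 − (1)·row1  ⇒  L[2][1]=1, U row2=(0, 0, -1)

L[1][0] = 3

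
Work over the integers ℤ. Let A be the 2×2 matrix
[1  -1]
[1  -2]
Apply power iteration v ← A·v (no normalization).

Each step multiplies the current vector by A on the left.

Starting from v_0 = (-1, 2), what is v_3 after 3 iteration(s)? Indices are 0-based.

v_3 = (-5, -12)

v_0 = (-1, 2).
v_1 = A·v_0 = (-3, -5).
v_2 = A·v_1 = (2, 7).
v_3 = A·v_2 = (-5, -12).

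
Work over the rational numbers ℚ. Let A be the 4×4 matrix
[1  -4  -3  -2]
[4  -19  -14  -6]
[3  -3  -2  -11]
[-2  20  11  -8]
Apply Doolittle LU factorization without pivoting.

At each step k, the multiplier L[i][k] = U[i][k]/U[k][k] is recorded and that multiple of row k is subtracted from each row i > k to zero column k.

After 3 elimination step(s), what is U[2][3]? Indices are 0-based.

Step 1: pivot at (0,0) is 1.
  row1 ← row1 − (4)·row0  ⇒  L[1][0]=4, U row1=(0, -3, -2, 2)
  row2 ← row2 − (3)·row0  ⇒  L[2][0]=3, U row2=(0, 9, 7, -5)
  row3 ← row3 − (-2)·row0  ⇒  L[3][0]=-2, U row3=(0, 12, 5, -12)
Step 2: pivot at (1,1) is -3.
  row2 ← row2 − (-3)·row1  ⇒  L[2][1]=-3, U row2=(0, 0, 1, 1)
  row3 ← row3 − (-4)·row1  ⇒  L[3][1]=-4, U row3=(0, 0, -3, -4)
Step 3: pivot at (2,2) is 1.
  row3 ← row3 − (-3)·row2  ⇒  L[3][2]=-3, U row3=(0, 0, 0, -1)

U[2][3] = 1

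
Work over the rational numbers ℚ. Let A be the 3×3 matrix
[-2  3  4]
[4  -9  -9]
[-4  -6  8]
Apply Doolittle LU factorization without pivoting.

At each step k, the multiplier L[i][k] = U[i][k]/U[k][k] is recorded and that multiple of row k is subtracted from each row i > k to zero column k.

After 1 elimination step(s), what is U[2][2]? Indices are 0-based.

U[2][2] = 0

[col 0] pivot -2
  R1 -= -2*R0 → (0, -3, -1)  (L[1][0] := -2)
  R2 -= 2*R0 → (0, -12, 0)  (L[2][0] := 2)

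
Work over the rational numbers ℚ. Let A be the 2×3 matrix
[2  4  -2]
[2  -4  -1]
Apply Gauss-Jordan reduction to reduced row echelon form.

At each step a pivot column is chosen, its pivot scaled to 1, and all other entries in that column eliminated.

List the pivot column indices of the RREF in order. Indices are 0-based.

step 1: normalize row 0 (÷2) = (1, 2, -1)
  row 1: subtract 2×row0 = (0, -8, 1)
step 2: normalize row 1 (÷-8) = (0, 1, -1/8)
  row 0: subtract 2×row1 = (1, 0, -3/4)

pivot columns: 0, 1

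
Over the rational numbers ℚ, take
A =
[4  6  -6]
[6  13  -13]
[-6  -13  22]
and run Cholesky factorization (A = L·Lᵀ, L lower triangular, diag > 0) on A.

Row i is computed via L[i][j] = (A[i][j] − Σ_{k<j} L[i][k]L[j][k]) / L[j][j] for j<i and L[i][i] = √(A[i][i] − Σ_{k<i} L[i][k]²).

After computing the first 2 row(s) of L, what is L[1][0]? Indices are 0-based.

L[1][0] = 3

Step 1: L[0][0] = √(4) = 2.
  L[1][0] = (6) / L[0][0] = 3.
Step 2: L[1][1] = √(4) = 2.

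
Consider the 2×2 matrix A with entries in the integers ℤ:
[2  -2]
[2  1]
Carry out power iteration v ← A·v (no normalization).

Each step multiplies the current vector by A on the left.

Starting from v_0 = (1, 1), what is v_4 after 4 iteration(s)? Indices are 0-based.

v_4 = (-18, -45)

v_0 = (1, 1).
v_1 = A·v_0 = (0, 3).
v_2 = A·v_1 = (-6, 3).
v_3 = A·v_2 = (-18, -9).
v_4 = A·v_3 = (-18, -45).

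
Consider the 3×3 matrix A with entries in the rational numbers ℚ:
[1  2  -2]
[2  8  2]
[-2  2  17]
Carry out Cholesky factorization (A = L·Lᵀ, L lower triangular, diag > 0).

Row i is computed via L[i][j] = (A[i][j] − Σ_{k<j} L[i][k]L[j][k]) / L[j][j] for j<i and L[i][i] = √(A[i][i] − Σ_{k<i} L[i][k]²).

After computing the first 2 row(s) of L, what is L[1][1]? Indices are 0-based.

Step 1: L[0][0] = √(1) = 1.
  L[1][0] = (2) / L[0][0] = 2.
Step 2: L[1][1] = √(4) = 2.

L[1][1] = 2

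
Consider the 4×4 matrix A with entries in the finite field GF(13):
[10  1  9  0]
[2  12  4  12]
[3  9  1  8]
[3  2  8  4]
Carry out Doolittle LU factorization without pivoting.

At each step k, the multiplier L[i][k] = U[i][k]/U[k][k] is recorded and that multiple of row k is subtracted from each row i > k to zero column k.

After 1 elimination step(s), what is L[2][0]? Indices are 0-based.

L[2][0] = 12

Step 1: pivot at (0,0) is 10.
  row1 ← row1 − (8)·row0  ⇒  L[1][0]=8, U row1=(0, 4, 10, 12)
  row2 ← row2 − (12)·row0  ⇒  L[2][0]=12, U row2=(0, 10, 10, 8)
  row3 ← row3 − (12)·row0  ⇒  L[3][0]=12, U row3=(0, 3, 4, 4)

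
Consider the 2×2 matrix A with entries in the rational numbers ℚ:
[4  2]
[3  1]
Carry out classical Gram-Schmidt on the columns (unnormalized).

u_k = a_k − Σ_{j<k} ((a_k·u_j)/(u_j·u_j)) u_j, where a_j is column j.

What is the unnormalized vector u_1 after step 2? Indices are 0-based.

u_1 = (6/25, -8/25)

Step 1: u_0 = a_0 = (4, 3).
Step 2: u_1 = a_1 − (11/25)·u_0 = (6/25, -8/25).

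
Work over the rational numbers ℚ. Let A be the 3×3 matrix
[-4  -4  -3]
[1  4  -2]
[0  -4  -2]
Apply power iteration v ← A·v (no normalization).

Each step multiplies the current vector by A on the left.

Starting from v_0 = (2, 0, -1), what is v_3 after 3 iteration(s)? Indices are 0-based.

v_3 = (40, 66, 12)

v_0 = (2, 0, -1).
v_1 = A·v_0 = (-5, 4, 2).
v_2 = A·v_1 = (-2, 7, -20).
v_3 = A·v_2 = (40, 66, 12).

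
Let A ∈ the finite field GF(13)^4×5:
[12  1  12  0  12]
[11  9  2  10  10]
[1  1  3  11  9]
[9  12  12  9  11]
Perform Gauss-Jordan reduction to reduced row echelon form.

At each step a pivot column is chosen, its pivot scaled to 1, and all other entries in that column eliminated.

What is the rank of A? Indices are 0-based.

rank = 4

step 1: normalize row 0 (÷12) = (1, 12, 1, 0, 1)
  row 1: subtract 11×row0 = (0, 7, 4, 10, 12)
  row 2: subtract 1×row0 = (0, 2, 2, 11, 8)
  row 3: subtract 9×row0 = (0, 8, 3, 9, 2)
step 2: normalize row 1 (÷7) = (0, 1, 8, 7, 11)
  row 0: subtract 12×row1 = (1, 0, 9, 7, 12)
  row 2: subtract 2×row1 = (0, 0, 12, 10, 12)
  row 3: subtract 8×row1 = (0, 0, 4, 5, 5)
step 3: normalize row 2 (÷12) = (0, 0, 1, 3, 1)
  row 0: subtract 9×row2 = (1, 0, 0, 6, 3)
  row 1: subtract 8×row2 = (0, 1, 0, 9, 3)
  row 3: subtract 4×row2 = (0, 0, 0, 6, 1)
step 4: normalize row 3 (÷6) = (0, 0, 0, 1, 11)
  row 0: subtract 6×row3 = (1, 0, 0, 0, 2)
  row 1: subtract 9×row3 = (0, 1, 0, 0, 8)
  row 2: subtract 3×row3 = (0, 0, 1, 0, 7)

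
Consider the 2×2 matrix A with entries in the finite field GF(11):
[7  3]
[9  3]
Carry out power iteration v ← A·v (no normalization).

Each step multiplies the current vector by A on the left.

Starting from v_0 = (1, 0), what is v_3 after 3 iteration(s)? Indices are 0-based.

v_0 = (1, 0).
v_1 = A·v_0 = (7, 9).
v_2 = A·v_1 = (10, 2).
v_3 = A·v_2 = (10, 8).

v_3 = (10, 8)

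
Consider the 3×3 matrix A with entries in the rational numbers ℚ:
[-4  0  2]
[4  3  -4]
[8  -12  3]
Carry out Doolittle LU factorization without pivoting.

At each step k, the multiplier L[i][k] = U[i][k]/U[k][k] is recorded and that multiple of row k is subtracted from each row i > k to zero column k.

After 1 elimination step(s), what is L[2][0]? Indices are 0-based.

k=0: U[0][0]=-4
  eliminate (1,0): mult=-1, new row 1: (0, 3, -2); set L[1][0]=-1
  eliminate (2,0): mult=-2, new row 2: (0, -12, 7); set L[2][0]=-2

L[2][0] = -2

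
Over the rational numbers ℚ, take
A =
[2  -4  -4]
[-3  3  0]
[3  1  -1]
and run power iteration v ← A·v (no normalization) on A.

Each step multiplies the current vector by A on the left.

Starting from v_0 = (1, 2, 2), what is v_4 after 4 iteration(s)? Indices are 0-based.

v_4 = (-1264, 1347, -48)

v_0 = (1, 2, 2).
v_1 = A·v_0 = (-14, 3, 3).
v_2 = A·v_1 = (-52, 51, -42).
v_3 = A·v_2 = (-140, 309, -63).
v_4 = A·v_3 = (-1264, 1347, -48).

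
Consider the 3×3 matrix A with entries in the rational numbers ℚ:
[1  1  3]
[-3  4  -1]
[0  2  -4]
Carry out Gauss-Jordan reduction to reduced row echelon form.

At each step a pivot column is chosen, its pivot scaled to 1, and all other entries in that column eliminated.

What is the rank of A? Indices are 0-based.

pivot(0,0)=1: scale R0 → (1, 1, 3)
  clear (1,0): R1 −= (-3)R0 → (0, 7, 8)
pivot(1,1)=7: scale R1 → (0, 1, 8/7)
  clear (0,1): R0 −= (1)R1 → (1, 0, 13/7)
  clear (2,1): R2 −= (2)R1 → (0, 0, -44/7)
pivot(2,2)=-44/7: scale R2 → (0, 0, 1)
  clear (0,2): R0 −= (13/7)R2 → (1, 0, 0)
  clear (1,2): R1 −= (8/7)R2 → (0, 1, 0)

rank = 3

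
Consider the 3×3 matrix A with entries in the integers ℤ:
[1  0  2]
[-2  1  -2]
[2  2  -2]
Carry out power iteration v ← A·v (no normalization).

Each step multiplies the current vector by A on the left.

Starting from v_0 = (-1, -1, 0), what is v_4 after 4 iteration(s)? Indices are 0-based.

v_0 = (-1, -1, 0).
v_1 = A·v_0 = (-1, 1, -4).
v_2 = A·v_1 = (-9, 11, 8).
v_3 = A·v_2 = (7, 13, -12).
v_4 = A·v_3 = (-17, 23, 64).

v_4 = (-17, 23, 64)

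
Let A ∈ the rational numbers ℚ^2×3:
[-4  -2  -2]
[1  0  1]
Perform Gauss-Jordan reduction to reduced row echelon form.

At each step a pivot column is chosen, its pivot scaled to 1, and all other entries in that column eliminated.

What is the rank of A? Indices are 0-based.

[1] R0 /= -4  ⇒  (1, 1/2, 1/2)
     R1 -= 1·R0  ⇒  (0, -1/2, 1/2)
[2] R1 /= -1/2  ⇒  (0, 1, -1)
     R0 -= 1/2·R1  ⇒  (1, 0, 1)

rank = 2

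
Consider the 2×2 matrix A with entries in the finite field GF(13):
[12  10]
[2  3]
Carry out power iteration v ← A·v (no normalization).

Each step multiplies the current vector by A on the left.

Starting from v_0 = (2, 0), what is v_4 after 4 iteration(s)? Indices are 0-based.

v_4 = (2, 10)

v_0 = (2, 0).
v_1 = A·v_0 = (11, 4).
v_2 = A·v_1 = (3, 8).
v_3 = A·v_2 = (12, 4).
v_4 = A·v_3 = (2, 10).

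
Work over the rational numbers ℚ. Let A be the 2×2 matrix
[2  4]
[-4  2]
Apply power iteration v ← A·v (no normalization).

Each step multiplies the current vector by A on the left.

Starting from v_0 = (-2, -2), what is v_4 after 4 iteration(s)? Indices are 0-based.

v_0 = (-2, -2).
v_1 = A·v_0 = (-12, 4).
v_2 = A·v_1 = (-8, 56).
v_3 = A·v_2 = (208, 144).
v_4 = A·v_3 = (992, -544).

v_4 = (992, -544)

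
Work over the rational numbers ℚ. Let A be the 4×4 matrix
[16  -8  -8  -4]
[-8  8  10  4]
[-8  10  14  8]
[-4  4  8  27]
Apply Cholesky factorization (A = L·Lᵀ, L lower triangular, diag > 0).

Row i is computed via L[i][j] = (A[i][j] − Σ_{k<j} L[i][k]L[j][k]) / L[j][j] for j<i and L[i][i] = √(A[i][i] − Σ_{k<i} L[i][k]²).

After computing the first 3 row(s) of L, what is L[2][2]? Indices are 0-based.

L[2][2] = 1

Step 1: L[0][0] = √(16) = 4.
  L[1][0] = (-8) / L[0][0] = -2.
Step 2: L[1][1] = √(4) = 2.
  L[2][0] = (-8) / L[0][0] = -2.
  L[2][1] = (6) / L[1][1] = 3.
Step 3: L[2][2] = √(1) = 1.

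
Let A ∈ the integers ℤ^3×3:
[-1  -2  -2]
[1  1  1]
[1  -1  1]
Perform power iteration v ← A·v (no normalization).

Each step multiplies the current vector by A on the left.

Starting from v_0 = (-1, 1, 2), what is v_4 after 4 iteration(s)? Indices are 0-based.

v_0 = (-1, 1, 2).
v_1 = A·v_0 = (-5, 2, 0).
v_2 = A·v_1 = (1, -3, -7).
v_3 = A·v_2 = (19, -9, -3).
v_4 = A·v_3 = (5, 7, 25).

v_4 = (5, 7, 25)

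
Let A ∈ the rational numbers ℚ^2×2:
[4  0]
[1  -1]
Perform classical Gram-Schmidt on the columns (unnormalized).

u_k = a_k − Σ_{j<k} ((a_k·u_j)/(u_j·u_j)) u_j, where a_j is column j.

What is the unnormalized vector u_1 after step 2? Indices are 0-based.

Step 1: u_0 = a_0 = (4, 1).
Step 2: u_1 = a_1 − (-1/17)·u_0 = (4/17, -16/17).

u_1 = (4/17, -16/17)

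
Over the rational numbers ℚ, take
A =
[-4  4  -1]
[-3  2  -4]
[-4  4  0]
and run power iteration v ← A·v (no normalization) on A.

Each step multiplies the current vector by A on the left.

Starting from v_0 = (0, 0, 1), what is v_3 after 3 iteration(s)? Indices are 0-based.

v_0 = (0, 0, 1).
v_1 = A·v_0 = (-1, -4, 0).
v_2 = A·v_1 = (-12, -5, -12).
v_3 = A·v_2 = (40, 74, 28).

v_3 = (40, 74, 28)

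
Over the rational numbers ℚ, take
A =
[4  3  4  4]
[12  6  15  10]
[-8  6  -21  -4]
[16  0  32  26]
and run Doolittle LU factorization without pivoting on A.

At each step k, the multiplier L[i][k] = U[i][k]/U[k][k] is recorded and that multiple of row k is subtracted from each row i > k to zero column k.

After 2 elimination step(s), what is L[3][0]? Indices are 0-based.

[col 0] pivot 4
  R1 -= 3*R0 → (0, -3, 3, -2)  (L[1][0] := 3)
  R2 -= -2*R0 → (0, 12, -13, 4)  (L[2][0] := -2)
  R3 -= 4*R0 → (0, -12, 16, 10)  (L[3][0] := 4)
[col 1] pivot -3
  R2 -= -4*R1 → (0, 0, -1, -4)  (L[2][1] := -4)
  R3 -= 4*R1 → (0, 0, 4, 18)  (L[3][1] := 4)

L[3][0] = 4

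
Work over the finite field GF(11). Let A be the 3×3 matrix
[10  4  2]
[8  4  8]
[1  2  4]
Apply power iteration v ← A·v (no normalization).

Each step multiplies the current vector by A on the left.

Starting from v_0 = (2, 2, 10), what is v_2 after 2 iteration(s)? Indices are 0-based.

v_0 = (2, 2, 10).
v_1 = A·v_0 = (4, 5, 2).
v_2 = A·v_1 = (9, 2, 0).

v_2 = (9, 2, 0)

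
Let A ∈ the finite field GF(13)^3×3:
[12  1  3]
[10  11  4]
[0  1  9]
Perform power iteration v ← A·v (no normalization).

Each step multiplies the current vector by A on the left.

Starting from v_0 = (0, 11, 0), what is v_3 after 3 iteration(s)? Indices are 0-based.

v_0 = (0, 11, 0).
v_1 = A·v_0 = (11, 4, 11).
v_2 = A·v_1 = (0, 3, 12).
v_3 = A·v_2 = (0, 3, 7).

v_3 = (0, 3, 7)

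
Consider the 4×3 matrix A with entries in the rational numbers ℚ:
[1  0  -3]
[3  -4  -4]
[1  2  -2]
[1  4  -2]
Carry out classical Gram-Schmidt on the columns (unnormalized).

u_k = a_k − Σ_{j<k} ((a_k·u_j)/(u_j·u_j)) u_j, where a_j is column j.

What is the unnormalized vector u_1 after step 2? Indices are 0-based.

Step 1: u_0 = a_0 = (1, 3, 1, 1).
Step 2: u_1 = a_1 − (-1/2)·u_0 = (1/2, -5/2, 5/2, 9/2).

u_1 = (1/2, -5/2, 5/2, 9/2)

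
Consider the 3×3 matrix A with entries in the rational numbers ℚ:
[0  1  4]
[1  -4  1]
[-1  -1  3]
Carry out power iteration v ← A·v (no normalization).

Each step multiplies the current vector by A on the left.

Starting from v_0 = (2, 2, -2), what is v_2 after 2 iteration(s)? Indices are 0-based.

v_0 = (2, 2, -2).
v_1 = A·v_0 = (-6, -8, -10).
v_2 = A·v_1 = (-48, 16, -16).

v_2 = (-48, 16, -16)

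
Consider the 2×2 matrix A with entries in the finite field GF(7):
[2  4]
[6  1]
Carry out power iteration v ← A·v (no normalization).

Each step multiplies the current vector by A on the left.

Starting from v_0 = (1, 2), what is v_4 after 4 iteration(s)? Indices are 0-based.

v_0 = (1, 2).
v_1 = A·v_0 = (3, 1).
v_2 = A·v_1 = (3, 5).
v_3 = A·v_2 = (5, 2).
v_4 = A·v_3 = (4, 4).

v_4 = (4, 4)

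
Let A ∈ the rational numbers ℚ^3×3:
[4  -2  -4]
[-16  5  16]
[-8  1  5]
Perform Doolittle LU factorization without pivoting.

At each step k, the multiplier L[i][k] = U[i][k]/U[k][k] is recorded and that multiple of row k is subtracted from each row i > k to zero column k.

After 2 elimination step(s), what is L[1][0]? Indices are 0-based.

L[1][0] = -4

[col 0] pivot 4
  R1 -= -4*R0 → (0, -3, 0)  (L[1][0] := -4)
  R2 -= -2*R0 → (0, -3, -3)  (L[2][0] := -2)
[col 1] pivot -3
  R2 -= 1*R1 → (0, 0, -3)  (L[2][1] := 1)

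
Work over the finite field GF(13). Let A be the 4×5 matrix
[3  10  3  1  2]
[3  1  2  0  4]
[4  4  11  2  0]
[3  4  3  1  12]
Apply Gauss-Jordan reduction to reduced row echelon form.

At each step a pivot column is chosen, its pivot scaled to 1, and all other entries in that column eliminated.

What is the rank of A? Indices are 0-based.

rank = 4

pivot(0,0)=3: scale R0 → (1, 12, 1, 9, 5)
  clear (1,0): R1 −= (3)R0 → (0, 4, 12, 12, 2)
  clear (2,0): R2 −= (4)R0 → (0, 8, 7, 5, 6)
  clear (3,0): R3 −= (3)R0 → (0, 7, 0, 0, 10)
pivot(1,1)=4: scale R1 → (0, 1, 3, 3, 7)
  clear (0,1): R0 −= (12)R1 → (1, 0, 4, 12, 12)
  clear (2,1): R2 −= (8)R1 → (0, 0, 9, 7, 2)
  clear (3,1): R3 −= (7)R1 → (0, 0, 5, 5, 0)
pivot(2,2)=9: scale R2 → (0, 0, 1, 8, 6)
  clear (0,2): R0 −= (4)R2 → (1, 0, 0, 6, 1)
  clear (1,2): R1 −= (3)R2 → (0, 1, 0, 5, 2)
  clear (3,2): R3 −= (5)R2 → (0, 0, 0, 4, 9)
pivot(3,3)=4: scale R3 → (0, 0, 0, 1, 12)
  clear (0,3): R0 −= (6)R3 → (1, 0, 0, 0, 7)
  clear (1,3): R1 −= (5)R3 → (0, 1, 0, 0, 7)
  clear (2,3): R2 −= (8)R3 → (0, 0, 1, 0, 1)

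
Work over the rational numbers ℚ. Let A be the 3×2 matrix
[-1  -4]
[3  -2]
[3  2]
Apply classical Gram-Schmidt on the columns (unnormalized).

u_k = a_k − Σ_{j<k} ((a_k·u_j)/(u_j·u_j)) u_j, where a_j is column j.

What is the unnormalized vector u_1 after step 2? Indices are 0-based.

Step 1: u_0 = a_0 = (-1, 3, 3).
Step 2: u_1 = a_1 − (4/19)·u_0 = (-72/19, -50/19, 26/19).

u_1 = (-72/19, -50/19, 26/19)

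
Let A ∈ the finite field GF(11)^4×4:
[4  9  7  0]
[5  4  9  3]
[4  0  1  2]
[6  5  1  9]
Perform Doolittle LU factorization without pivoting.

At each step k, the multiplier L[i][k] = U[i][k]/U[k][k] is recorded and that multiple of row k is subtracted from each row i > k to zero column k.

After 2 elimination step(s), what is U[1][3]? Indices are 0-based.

k=0: U[0][0]=4
  eliminate (1,0): mult=4, new row 1: (0, 1, 3, 3); set L[1][0]=4
  eliminate (2,0): mult=1, new row 2: (0, 2, 5, 2); set L[2][0]=1
  eliminate (3,0): mult=7, new row 3: (0, 8, 7, 9); set L[3][0]=7
k=1: U[1][1]=1
  eliminate (2,1): mult=2, new row 2: (0, 0, 10, 7); set L[2][1]=2
  eliminate (3,1): mult=8, new row 3: (0, 0, 5, 7); set L[3][1]=8

U[1][3] = 3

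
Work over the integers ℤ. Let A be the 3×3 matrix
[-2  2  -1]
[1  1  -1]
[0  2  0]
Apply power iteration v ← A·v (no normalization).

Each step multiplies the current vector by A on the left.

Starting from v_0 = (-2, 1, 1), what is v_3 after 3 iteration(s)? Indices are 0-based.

v_0 = (-2, 1, 1).
v_1 = A·v_0 = (5, -2, 2).
v_2 = A·v_1 = (-16, 1, -4).
v_3 = A·v_2 = (38, -11, 2).

v_3 = (38, -11, 2)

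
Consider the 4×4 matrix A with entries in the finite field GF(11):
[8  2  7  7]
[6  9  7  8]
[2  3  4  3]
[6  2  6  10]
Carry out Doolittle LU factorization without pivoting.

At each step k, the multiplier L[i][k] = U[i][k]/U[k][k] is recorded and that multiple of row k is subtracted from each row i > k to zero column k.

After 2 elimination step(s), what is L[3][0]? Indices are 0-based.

Step 1: pivot at (0,0) is 8.
  row1 ← row1 − (9)·row0  ⇒  L[1][0]=9, U row1=(0, 2, 10, 0)
  row2 ← row2 − (3)·row0  ⇒  L[2][0]=3, U row2=(0, 8, 5, 4)
  row3 ← row3 − (9)·row0  ⇒  L[3][0]=9, U row3=(0, 6, 9, 2)
Step 2: pivot at (1,1) is 2.
  row2 ← row2 − (4)·row1  ⇒  L[2][1]=4, U row2=(0, 0, 9, 4)
  row3 ← row3 − (3)·row1  ⇒  L[3][1]=3, U row3=(0, 0, 1, 2)

L[3][0] = 9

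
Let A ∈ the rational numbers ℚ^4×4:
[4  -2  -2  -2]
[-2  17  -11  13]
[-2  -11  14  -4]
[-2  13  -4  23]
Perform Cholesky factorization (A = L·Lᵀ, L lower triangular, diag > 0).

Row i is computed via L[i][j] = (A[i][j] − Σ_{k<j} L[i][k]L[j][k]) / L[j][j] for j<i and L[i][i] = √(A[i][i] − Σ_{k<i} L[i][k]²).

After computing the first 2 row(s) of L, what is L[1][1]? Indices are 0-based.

L[1][1] = 4

Step 1: L[0][0] = √(4) = 2.
  L[1][0] = (-2) / L[0][0] = -1.
Step 2: L[1][1] = √(16) = 4.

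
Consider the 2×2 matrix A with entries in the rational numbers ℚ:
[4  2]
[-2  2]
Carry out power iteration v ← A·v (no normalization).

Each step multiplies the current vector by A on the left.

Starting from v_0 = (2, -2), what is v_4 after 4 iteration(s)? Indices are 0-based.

v_0 = (2, -2).
v_1 = A·v_0 = (4, -8).
v_2 = A·v_1 = (0, -24).
v_3 = A·v_2 = (-48, -48).
v_4 = A·v_3 = (-288, 0).

v_4 = (-288, 0)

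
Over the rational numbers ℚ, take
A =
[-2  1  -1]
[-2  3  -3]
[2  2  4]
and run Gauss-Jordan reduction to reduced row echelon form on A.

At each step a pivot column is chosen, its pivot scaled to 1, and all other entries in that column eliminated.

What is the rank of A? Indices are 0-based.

[1] R0 /= -2  ⇒  (1, -1/2, 1/2)
     R1 -= -2·R0  ⇒  (0, 2, -2)
     R2 -= 2·R0  ⇒  (0, 3, 3)
[2] R1 /= 2  ⇒  (0, 1, -1)
     R0 -= -1/2·R1  ⇒  (1, 0, 0)
     R2 -= 3·R1  ⇒  (0, 0, 6)
[3] R2 /= 6  ⇒  (0, 0, 1)
     R1 -= -1·R2  ⇒  (0, 1, 0)

rank = 3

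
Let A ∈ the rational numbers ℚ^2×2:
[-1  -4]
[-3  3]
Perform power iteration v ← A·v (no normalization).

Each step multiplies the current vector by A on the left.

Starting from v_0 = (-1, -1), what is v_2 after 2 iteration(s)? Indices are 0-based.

v_2 = (-5, -15)

v_0 = (-1, -1).
v_1 = A·v_0 = (5, 0).
v_2 = A·v_1 = (-5, -15).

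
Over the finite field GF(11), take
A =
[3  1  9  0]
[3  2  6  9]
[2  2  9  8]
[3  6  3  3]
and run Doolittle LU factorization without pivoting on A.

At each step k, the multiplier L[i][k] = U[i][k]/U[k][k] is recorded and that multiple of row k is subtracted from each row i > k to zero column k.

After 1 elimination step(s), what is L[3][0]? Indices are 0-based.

[col 0] pivot 3
  R1 -= 1*R0 → (0, 1, 8, 9)  (L[1][0] := 1)
  R2 -= 8*R0 → (0, 5, 3, 8)  (L[2][0] := 8)
  R3 -= 1*R0 → (0, 5, 5, 3)  (L[3][0] := 1)

L[3][0] = 1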